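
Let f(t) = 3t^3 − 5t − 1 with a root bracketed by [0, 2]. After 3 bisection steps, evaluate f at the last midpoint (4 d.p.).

f(1) = -3 < 0, so the root lies in [1, 2]
f(1.5) = 1.625 > 0, so the root lies in [1, 1.5]
f(1.25) = -1.390625 < 0, so the root lies in [1.25, 1.5]

-1.3906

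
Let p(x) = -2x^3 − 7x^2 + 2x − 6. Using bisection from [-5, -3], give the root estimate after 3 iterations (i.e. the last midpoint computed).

p(-4) = 2 > 0, so the root lies in [-4, -3]
p(-3.5) = -13 < 0, so the root lies in [-4, -3.5]
p(-3.75) = -6.46875 < 0, so the root lies in [-4, -3.75]

-3.75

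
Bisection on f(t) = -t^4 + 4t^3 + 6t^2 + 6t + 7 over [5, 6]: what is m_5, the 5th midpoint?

5.34375

t = 5.5 gives f = -28.0625, negative; keep [5, 5.5]
t = 5.25 gives f = 22.996094, positive; keep [5.25, 5.5]
t = 5.375 gives f = -0.926025, negative; keep [5.25, 5.375]
t = 5.3125 gives f = 11.4241, positive; keep [5.3125, 5.375]
t = 5.34375 gives f = 5.3479, positive; keep [5.34375, 5.375]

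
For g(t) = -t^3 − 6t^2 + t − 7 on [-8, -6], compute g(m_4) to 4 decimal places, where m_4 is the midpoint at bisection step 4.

t = -7 gives g = 35, positive; keep [-7, -6]
t = -6.5 gives g = 7.625, positive; keep [-6.5, -6]
t = -6.25 gives g = -3.484375, negative; keep [-6.5, -6.25]
t = -6.375 gives g = 1.8652, positive; keep [-6.375, -6.25]

1.8652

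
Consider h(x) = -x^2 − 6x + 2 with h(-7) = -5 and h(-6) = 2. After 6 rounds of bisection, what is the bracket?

[-6.328125, -6.3125]

x = -6.5 gives h = -1.25, negative; keep [-6.5, -6]
x = -6.25 gives h = 0.4375, positive; keep [-6.5, -6.25]
x = -6.375 gives h = -0.390625, negative; keep [-6.375, -6.25]
x = -6.3125 gives h = 0.0273, positive; keep [-6.375, -6.3125]
x = -6.34375 gives h = -0.1807, negative; keep [-6.34375, -6.3125]
x = -6.328125 gives h = -0.0764, negative; keep [-6.328125, -6.3125]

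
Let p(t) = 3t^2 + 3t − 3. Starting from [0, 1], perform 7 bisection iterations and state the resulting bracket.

m = 0.5, p(m) = -0.75 (−); new bracket [0.5, 1]
m = 0.75, p(m) = 0.9375 (+); new bracket [0.5, 0.75]
m = 0.625, p(m) = 0.046875 (+); new bracket [0.5, 0.625]
m = 0.5625, p(m) = -0.3633 (−); new bracket [0.5625, 0.625]
m = 0.59375, p(m) = -0.1611 (−); new bracket [0.59375, 0.625]
m = 0.609375, p(m) = -0.0579 (−); new bracket [0.609375, 0.625]
m = 0.6171875, p(m) = -0.0057 (−); new bracket [0.6171875, 0.625]

[0.6171875, 0.625]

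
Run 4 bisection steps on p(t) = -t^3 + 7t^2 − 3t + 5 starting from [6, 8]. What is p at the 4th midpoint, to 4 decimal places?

m = 7, p(m) = -16 (−); new bracket [6, 7]
m = 6.5, p(m) = 6.625 (+); new bracket [6.5, 7]
m = 6.75, p(m) = -3.859375 (−); new bracket [6.5, 6.75]
m = 6.625, p(m) = 1.584 (+); new bracket [6.625, 6.75]

1.5840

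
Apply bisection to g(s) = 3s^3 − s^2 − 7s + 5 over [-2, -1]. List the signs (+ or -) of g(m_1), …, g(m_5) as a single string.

+-+-+

s = -1.5 gives g = 3.125, positive; keep [-2, -1.5]
s = -1.75 gives g = -1.890625, negative; keep [-1.75, -1.5]
s = -1.625 gives g = 0.861328, positive; keep [-1.75, -1.625]
s = -1.6875 gives g = -0.4514, negative; keep [-1.6875, -1.625]
s = -1.65625 gives g = 0.2205, positive; keep [-1.6875, -1.65625]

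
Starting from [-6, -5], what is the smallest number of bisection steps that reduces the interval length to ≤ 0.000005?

18

Width after n steps is 1/2^n. Need 2^n ≥ 1/0.000005 = 200000.
2^17 = 131072 < 200000 ≤ 2^18 = 262144, so n = 18.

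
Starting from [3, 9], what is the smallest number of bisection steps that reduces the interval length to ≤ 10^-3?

13

Width after n steps is 6/2^n. Need 2^n ≥ 6/10^-3 = 6000.
2^12 = 4096 < 6000 ≤ 2^13 = 8192, so n = 13.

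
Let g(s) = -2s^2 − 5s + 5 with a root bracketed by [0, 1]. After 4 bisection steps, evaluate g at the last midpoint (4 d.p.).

midpoint 0.5: g = 2 > 0 → [0.5, 1]
midpoint 0.75: g = 0.125 > 0 → [0.75, 1]
midpoint 0.875: g = -0.90625 < 0 → [0.75, 0.875]
midpoint 0.8125: g = -0.3828 < 0 → [0.75, 0.8125]

-0.3828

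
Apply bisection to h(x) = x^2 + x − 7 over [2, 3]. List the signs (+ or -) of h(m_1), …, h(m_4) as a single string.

++--

m = 2.5, h(m) = 1.75 (+); new bracket [2, 2.5]
m = 2.25, h(m) = 0.3125 (+); new bracket [2, 2.25]
m = 2.125, h(m) = -0.359375 (−); new bracket [2.125, 2.25]
m = 2.1875, h(m) = -0.0273 (−); new bracket [2.1875, 2.25]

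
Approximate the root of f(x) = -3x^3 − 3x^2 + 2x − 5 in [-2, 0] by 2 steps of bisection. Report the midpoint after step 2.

-1.5

m = -1, f(m) = -7 (−); new bracket [-2, -1]
m = -1.5, f(m) = -4.625 (−); new bracket [-2, -1.5]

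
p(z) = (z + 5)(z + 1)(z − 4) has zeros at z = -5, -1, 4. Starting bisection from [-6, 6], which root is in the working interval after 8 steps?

midpoint 0: p = -20 < 0 → [0, 6]
midpoint 3: p = -32 < 0 → [3, 6]
midpoint 4.5: p = 26.125 > 0 → [3, 4.5]
midpoint 3.75: p = -10.3906 < 0 → [3.75, 4.5]
midpoint 4.125: p = 5.8457 > 0 → [3.75, 4.125]
midpoint 3.9375: p = -2.7581 < 0 → [3.9375, 4.125]
midpoint 4.03125: p = 1.42 > 0 → [3.9375, 4.03125]
midpoint 3.984375: p = -0.6997 < 0 → [3.984375, 4.03125]

4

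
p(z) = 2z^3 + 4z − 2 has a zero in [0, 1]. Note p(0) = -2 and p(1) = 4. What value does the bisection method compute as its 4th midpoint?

0.4375

p(0.5) = 0.25 > 0, so the root lies in [0, 0.5]
p(0.25) = -0.96875 < 0, so the root lies in [0.25, 0.5]
p(0.375) = -0.394531 < 0, so the root lies in [0.375, 0.5]
p(0.4375) = -0.0825 < 0, so the root lies in [0.4375, 0.5]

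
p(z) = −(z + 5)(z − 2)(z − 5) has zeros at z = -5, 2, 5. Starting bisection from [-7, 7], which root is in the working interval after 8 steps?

p(0) = -50 < 0, so the root lies in [-7, 0]
p(-3.5) = -70.125 < 0, so the root lies in [-7, -3.5]
p(-5.25) = 18.578125 > 0, so the root lies in [-5.25, -3.5]
p(-4.375) = -37.3535 < 0, so the root lies in [-5.25, -4.375]
p(-4.8125) = -12.5339 < 0, so the root lies in [-5.25, -4.8125]
p(-5.03125) = 2.2041 > 0, so the root lies in [-5.03125, -4.8125]
p(-4.921875) = -5.3655 < 0, so the root lies in [-5.03125, -4.921875]
p(-4.9765625) = -1.6313 < 0, so the root lies in [-5.03125, -4.9765625]

-5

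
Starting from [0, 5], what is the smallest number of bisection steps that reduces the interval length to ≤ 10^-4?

16

Width after n steps is 5/2^n. Need 2^n ≥ 5/10^-4 = 50000.
2^15 = 32768 < 50000 ≤ 2^16 = 65536, so n = 16.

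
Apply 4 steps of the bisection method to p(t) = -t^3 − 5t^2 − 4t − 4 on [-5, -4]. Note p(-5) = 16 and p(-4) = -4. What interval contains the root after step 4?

[-4.3125, -4.25]

m = -4.5, p(m) = 3.875 (+); new bracket [-4.5, -4]
m = -4.25, p(m) = -0.546875 (−); new bracket [-4.5, -4.25]
m = -4.375, p(m) = 1.537109 (+); new bracket [-4.375, -4.25]
m = -4.3125, p(m) = 0.4641 (+); new bracket [-4.3125, -4.25]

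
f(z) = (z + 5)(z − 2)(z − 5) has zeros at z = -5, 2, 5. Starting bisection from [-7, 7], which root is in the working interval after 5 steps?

z = 0 gives f = 50, positive; keep [-7, 0]
z = -3.5 gives f = 70.125, positive; keep [-7, -3.5]
z = -5.25 gives f = -18.578125, negative; keep [-5.25, -3.5]
z = -4.375 gives f = 37.3535, positive; keep [-5.25, -4.375]
z = -4.8125 gives f = 12.5339, positive; keep [-5.25, -4.8125]

-5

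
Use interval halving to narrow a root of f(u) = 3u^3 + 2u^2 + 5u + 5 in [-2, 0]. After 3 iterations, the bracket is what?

[-1, -0.75]

midpoint -1: f = -1 < 0 → [-1, 0]
midpoint -0.5: f = 2.625 > 0 → [-1, -0.5]
midpoint -0.75: f = 1.109375 > 0 → [-1, -0.75]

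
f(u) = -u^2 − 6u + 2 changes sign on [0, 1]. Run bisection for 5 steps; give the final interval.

f(0.5) = -1.25 < 0, so the root lies in [0, 0.5]
f(0.25) = 0.4375 > 0, so the root lies in [0.25, 0.5]
f(0.375) = -0.390625 < 0, so the root lies in [0.25, 0.375]
f(0.3125) = 0.0273 > 0, so the root lies in [0.3125, 0.375]
f(0.34375) = -0.1807 < 0, so the root lies in [0.3125, 0.34375]

[0.3125, 0.34375]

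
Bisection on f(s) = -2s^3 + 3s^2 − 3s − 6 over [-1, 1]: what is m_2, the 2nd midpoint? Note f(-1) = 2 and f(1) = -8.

-0.5

s = 0 gives f = -6, negative; keep [-1, 0]
s = -0.5 gives f = -3.5, negative; keep [-1, -0.5]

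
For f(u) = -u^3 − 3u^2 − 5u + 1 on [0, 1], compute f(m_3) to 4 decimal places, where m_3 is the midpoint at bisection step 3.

0.3262

midpoint 0.5: f = -2.375 < 0 → [0, 0.5]
midpoint 0.25: f = -0.453125 < 0 → [0, 0.25]
midpoint 0.125: f = 0.326172 > 0 → [0.125, 0.25]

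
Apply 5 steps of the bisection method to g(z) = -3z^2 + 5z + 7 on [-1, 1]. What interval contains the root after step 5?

[-0.9375, -0.875]

m = 0, g(m) = 7 (+); new bracket [-1, 0]
m = -0.5, g(m) = 3.75 (+); new bracket [-1, -0.5]
m = -0.75, g(m) = 1.5625 (+); new bracket [-1, -0.75]
m = -0.875, g(m) = 0.3281 (+); new bracket [-1, -0.875]
m = -0.9375, g(m) = -0.3242 (−); new bracket [-0.9375, -0.875]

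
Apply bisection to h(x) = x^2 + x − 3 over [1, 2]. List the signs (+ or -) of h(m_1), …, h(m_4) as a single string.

+-++

midpoint 1.5: h = 0.75 > 0 → [1, 1.5]
midpoint 1.25: h = -0.1875 < 0 → [1.25, 1.5]
midpoint 1.375: h = 0.265625 > 0 → [1.25, 1.375]
midpoint 1.3125: h = 0.0352 > 0 → [1.25, 1.3125]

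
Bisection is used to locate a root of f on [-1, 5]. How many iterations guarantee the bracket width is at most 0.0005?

Width after n steps is 6/2^n. Need 2^n ≥ 6/0.0005 = 12000.
2^13 = 8192 < 12000 ≤ 2^14 = 16384, so n = 14.

14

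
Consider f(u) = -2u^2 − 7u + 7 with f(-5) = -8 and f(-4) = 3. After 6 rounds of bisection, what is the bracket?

[-4.3125, -4.296875]

f(-4.5) = -2 < 0, so the root lies in [-4.5, -4]
f(-4.25) = 0.625 > 0, so the root lies in [-4.5, -4.25]
f(-4.375) = -0.65625 < 0, so the root lies in [-4.375, -4.25]
f(-4.3125) = -0.0078 < 0, so the root lies in [-4.3125, -4.25]
f(-4.28125) = 0.3105 > 0, so the root lies in [-4.3125, -4.28125]
f(-4.296875) = 0.1519 > 0, so the root lies in [-4.3125, -4.296875]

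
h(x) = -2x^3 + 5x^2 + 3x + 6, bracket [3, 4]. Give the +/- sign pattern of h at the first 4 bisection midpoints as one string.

h(3.5) = -8 < 0, so the root lies in [3, 3.5]
h(3.25) = -0.09375 < 0, so the root lies in [3, 3.25]
h(3.125) = 3.167969 > 0, so the root lies in [3.125, 3.25]
h(3.1875) = 1.5923 > 0, so the root lies in [3.1875, 3.25]

--++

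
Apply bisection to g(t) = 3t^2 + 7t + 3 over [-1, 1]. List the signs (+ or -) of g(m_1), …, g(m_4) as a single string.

m = 0, g(m) = 3 (+); new bracket [-1, 0]
m = -0.5, g(m) = 0.25 (+); new bracket [-1, -0.5]
m = -0.75, g(m) = -0.5625 (−); new bracket [-0.75, -0.5]
m = -0.625, g(m) = -0.2031 (−); new bracket [-0.625, -0.5]

++--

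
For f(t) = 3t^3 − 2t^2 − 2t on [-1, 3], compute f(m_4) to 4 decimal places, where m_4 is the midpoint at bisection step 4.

0.2344

midpoint 1: f = -1 < 0 → [1, 3]
midpoint 2: f = 12 > 0 → [1, 2]
midpoint 1.5: f = 2.625 > 0 → [1, 1.5]
midpoint 1.25: f = 0.2344 > 0 → [1, 1.25]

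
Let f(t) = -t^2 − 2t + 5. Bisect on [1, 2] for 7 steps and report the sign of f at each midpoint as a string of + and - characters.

midpoint 1.5: f = -0.25 < 0 → [1, 1.5]
midpoint 1.25: f = 0.9375 > 0 → [1.25, 1.5]
midpoint 1.375: f = 0.359375 > 0 → [1.375, 1.5]
midpoint 1.4375: f = 0.0586 > 0 → [1.4375, 1.5]
midpoint 1.46875: f = -0.0947 < 0 → [1.4375, 1.46875]
midpoint 1.453125: f = -0.0178 < 0 → [1.4375, 1.453125]
midpoint 1.4453125: f = 0.0204 > 0 → [1.4453125, 1.453125]

-+++--+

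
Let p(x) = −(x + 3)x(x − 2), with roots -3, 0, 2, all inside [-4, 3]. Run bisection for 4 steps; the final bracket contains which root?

-3

m = -0.5, p(m) = -3.125 (−); new bracket [-4, -0.5]
m = -2.25, p(m) = -7.171875 (−); new bracket [-4, -2.25]
m = -3.125, p(m) = 2.001953 (+); new bracket [-3.125, -2.25]
m = -2.6875, p(m) = -3.9368 (−); new bracket [-3.125, -2.6875]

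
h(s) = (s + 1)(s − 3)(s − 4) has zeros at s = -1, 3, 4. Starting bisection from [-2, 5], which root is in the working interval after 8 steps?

midpoint 1.5: h = 9.375 > 0 → [-2, 1.5]
midpoint -0.25: h = 10.359375 > 0 → [-2, -0.25]
midpoint -1.125: h = -2.642578 < 0 → [-1.125, -0.25]
midpoint -0.6875: h = 5.4016 > 0 → [-1.125, -0.6875]
midpoint -0.90625: h = 1.7967 > 0 → [-1.125, -0.90625]
midpoint -1.015625: h = -0.3147 < 0 → [-1.015625, -0.90625]
midpoint -0.9609375: h = 0.7676 > 0 → [-1.015625, -0.9609375]
midpoint -0.98828125: h = 0.2331 > 0 → [-1.015625, -0.98828125]

-1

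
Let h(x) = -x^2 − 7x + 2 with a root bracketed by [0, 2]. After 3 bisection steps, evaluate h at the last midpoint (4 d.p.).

x = 1 gives h = -6, negative; keep [0, 1]
x = 0.5 gives h = -1.75, negative; keep [0, 0.5]
x = 0.25 gives h = 0.1875, positive; keep [0.25, 0.5]

0.1875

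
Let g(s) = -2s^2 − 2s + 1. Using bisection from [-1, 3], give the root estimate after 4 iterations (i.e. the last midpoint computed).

m = 1, g(m) = -3 (−); new bracket [-1, 1]
m = 0, g(m) = 1 (+); new bracket [0, 1]
m = 0.5, g(m) = -0.5 (−); new bracket [0, 0.5]
m = 0.25, g(m) = 0.375 (+); new bracket [0.25, 0.5]

0.25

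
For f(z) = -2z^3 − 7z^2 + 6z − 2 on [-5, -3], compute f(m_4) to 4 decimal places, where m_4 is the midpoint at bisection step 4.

5.2461

f(-4) = -10 < 0, so the root lies in [-5, -4]
f(-4.5) = 11.5 > 0, so the root lies in [-4.5, -4]
f(-4.25) = -0.40625 < 0, so the root lies in [-4.5, -4.25]
f(-4.375) = 5.2461 > 0, so the root lies in [-4.375, -4.25]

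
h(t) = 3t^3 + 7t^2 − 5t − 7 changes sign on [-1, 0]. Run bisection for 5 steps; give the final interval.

h(-0.5) = -3.125 < 0, so the root lies in [-1, -0.5]
h(-0.75) = -0.578125 < 0, so the root lies in [-1, -0.75]
h(-0.875) = 0.724609 > 0, so the root lies in [-0.875, -0.75]
h(-0.8125) = 0.0745 > 0, so the root lies in [-0.8125, -0.75]
h(-0.78125) = -0.2518 < 0, so the root lies in [-0.8125, -0.78125]

[-0.8125, -0.78125]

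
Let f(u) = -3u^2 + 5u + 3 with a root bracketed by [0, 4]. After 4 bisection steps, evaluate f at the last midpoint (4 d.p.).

-0.9375

m = 2, f(m) = 1 (+); new bracket [2, 4]
m = 3, f(m) = -9 (−); new bracket [2, 3]
m = 2.5, f(m) = -3.25 (−); new bracket [2, 2.5]
m = 2.25, f(m) = -0.9375 (−); new bracket [2, 2.25]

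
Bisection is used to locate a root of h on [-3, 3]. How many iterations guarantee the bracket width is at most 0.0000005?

Width after n steps is 6/2^n. Need 2^n ≥ 6/0.0000005 = 12000000.
2^23 = 8388608 < 12000000 ≤ 2^24 = 16777216, so n = 24.

24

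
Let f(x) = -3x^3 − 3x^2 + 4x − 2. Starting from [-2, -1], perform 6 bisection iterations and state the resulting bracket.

[-1.90625, -1.890625]

x = -1.5 gives f = -4.625, negative; keep [-2, -1.5]
x = -1.75 gives f = -2.109375, negative; keep [-2, -1.75]
x = -1.875 gives f = -0.271484, negative; keep [-2, -1.875]
x = -1.9375 gives f = 0.8079, positive; keep [-1.9375, -1.875]
x = -1.90625 gives f = 0.2544, positive; keep [-1.90625, -1.875]
x = -1.890625 gives f = -0.012, negative; keep [-1.90625, -1.890625]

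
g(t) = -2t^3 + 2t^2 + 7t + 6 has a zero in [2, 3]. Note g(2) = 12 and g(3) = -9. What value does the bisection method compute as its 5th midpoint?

2.71875

midpoint 2.5: g = 4.75 > 0 → [2.5, 3]
midpoint 2.75: g = -1.21875 < 0 → [2.5, 2.75]
midpoint 2.625: g = 1.980469 > 0 → [2.625, 2.75]
midpoint 2.6875: g = 0.436 > 0 → [2.6875, 2.75]
midpoint 2.71875: g = -0.3774 < 0 → [2.6875, 2.71875]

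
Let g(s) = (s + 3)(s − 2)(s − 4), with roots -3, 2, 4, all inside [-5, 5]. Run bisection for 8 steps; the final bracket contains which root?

-3

m = 0, g(m) = 24 (+); new bracket [-5, 0]
m = -2.5, g(m) = 14.625 (+); new bracket [-5, -2.5]
m = -3.75, g(m) = -33.421875 (−); new bracket [-3.75, -2.5]
m = -3.125, g(m) = -4.5645 (−); new bracket [-3.125, -2.5]
m = -2.8125, g(m) = 6.1472 (+); new bracket [-3.125, -2.8125]
m = -2.96875, g(m) = 1.0821 (+); new bracket [-3.125, -2.96875]
m = -3.046875, g(m) = -1.6671 (−); new bracket [-3.046875, -2.96875]
m = -3.0078125, g(m) = -0.2742 (−); new bracket [-3.0078125, -2.96875]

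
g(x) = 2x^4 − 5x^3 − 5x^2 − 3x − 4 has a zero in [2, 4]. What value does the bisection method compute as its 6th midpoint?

midpoint 3: g = -31 < 0 → [3, 4]
midpoint 3.5: g = 10 > 0 → [3, 3.5]
midpoint 3.25: g = -15.070312 < 0 → [3.25, 3.5]
midpoint 3.375: g = -3.8022 < 0 → [3.375, 3.5]
midpoint 3.4375: g = 2.7659 > 0 → [3.375, 3.4375]
midpoint 3.40625: g = -0.5994 < 0 → [3.40625, 3.4375]

3.40625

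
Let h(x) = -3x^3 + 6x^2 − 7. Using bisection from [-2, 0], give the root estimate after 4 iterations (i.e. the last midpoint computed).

-0.875

m = -1, h(m) = 2 (+); new bracket [-1, 0]
m = -0.5, h(m) = -5.125 (−); new bracket [-1, -0.5]
m = -0.75, h(m) = -2.359375 (−); new bracket [-1, -0.75]
m = -0.875, h(m) = -0.3965 (−); new bracket [-1, -0.875]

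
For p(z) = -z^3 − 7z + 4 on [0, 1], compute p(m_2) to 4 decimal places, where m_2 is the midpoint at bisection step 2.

-1.6719

m = 0.5, p(m) = 0.375 (+); new bracket [0.5, 1]
m = 0.75, p(m) = -1.671875 (−); new bracket [0.5, 0.75]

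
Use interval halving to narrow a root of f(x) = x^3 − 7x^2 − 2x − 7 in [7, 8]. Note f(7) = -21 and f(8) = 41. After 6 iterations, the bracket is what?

[7.390625, 7.40625]

m = 7.5, f(m) = 6.125 (+); new bracket [7, 7.5]
m = 7.25, f(m) = -8.359375 (−); new bracket [7.25, 7.5]
m = 7.375, f(m) = -1.353516 (−); new bracket [7.375, 7.5]
m = 7.4375, f(m) = 2.3259 (+); new bracket [7.375, 7.4375]
m = 7.40625, f(m) = 0.4713 (+); new bracket [7.375, 7.40625]
m = 7.390625, f(m) = -0.4448 (−); new bracket [7.390625, 7.40625]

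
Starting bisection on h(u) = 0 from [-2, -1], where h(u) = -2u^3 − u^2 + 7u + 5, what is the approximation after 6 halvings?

-1.703125

u = -1.5 gives h = -1, negative; keep [-2, -1.5]
u = -1.75 gives h = 0.40625, positive; keep [-1.75, -1.5]
u = -1.625 gives h = -0.433594, negative; keep [-1.75, -1.625]
u = -1.6875 gives h = -0.0493, negative; keep [-1.75, -1.6875]
u = -1.71875 gives h = 0.1694, positive; keep [-1.71875, -1.6875]
u = -1.703125 gives h = 0.0578, positive; keep [-1.703125, -1.6875]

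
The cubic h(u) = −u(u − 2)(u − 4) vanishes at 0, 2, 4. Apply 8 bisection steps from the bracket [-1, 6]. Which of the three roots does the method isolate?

4

h(2.5) = 1.875 > 0, so the root lies in [2.5, 6]
h(4.25) = -2.390625 < 0, so the root lies in [2.5, 4.25]
h(3.375) = 2.900391 > 0, so the root lies in [3.375, 4.25]
h(3.8125) = 1.2957 > 0, so the root lies in [3.8125, 4.25]
h(4.03125) = -0.2559 < 0, so the root lies in [3.8125, 4.03125]
h(3.921875) = 0.5889 > 0, so the root lies in [3.921875, 4.03125]
h(3.9765625) = 0.1842 > 0, so the root lies in [3.9765625, 4.03125]
h(4.00390625) = -0.0313 < 0, so the root lies in [3.9765625, 4.00390625]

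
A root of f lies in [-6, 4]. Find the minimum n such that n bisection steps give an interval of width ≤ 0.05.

Width after n steps is 10/2^n. Need 2^n ≥ 10/0.05 = 200.
2^7 = 128 < 200 ≤ 2^8 = 256, so n = 8.

8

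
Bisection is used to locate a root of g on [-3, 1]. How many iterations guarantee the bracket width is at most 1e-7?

26

Width after n steps is 4/2^n. Need 2^n ≥ 4/1e-7 = 40000000.
2^25 = 33554432 < 40000000 ≤ 2^26 = 67108864, so n = 26.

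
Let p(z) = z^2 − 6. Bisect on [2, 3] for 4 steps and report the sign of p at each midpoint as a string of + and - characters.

+---

midpoint 2.5: p = 0.25 > 0 → [2, 2.5]
midpoint 2.25: p = -0.9375 < 0 → [2.25, 2.5]
midpoint 2.375: p = -0.359375 < 0 → [2.375, 2.5]
midpoint 2.4375: p = -0.0586 < 0 → [2.4375, 2.5]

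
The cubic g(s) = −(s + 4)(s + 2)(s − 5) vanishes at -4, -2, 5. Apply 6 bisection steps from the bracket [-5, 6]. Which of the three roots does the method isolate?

s = 0.5 gives g = 50.625, positive; keep [0.5, 6]
s = 3.25 gives g = 66.609375, positive; keep [3.25, 6]
s = 4.625 gives g = 21.427734, positive; keep [4.625, 6]
s = 5.3125 gives g = -21.2805, negative; keep [4.625, 5.3125]
s = 4.96875 gives g = 1.9532, positive; keep [4.96875, 5.3125]
s = 5.140625 gives g = -9.1786, negative; keep [4.96875, 5.140625]

5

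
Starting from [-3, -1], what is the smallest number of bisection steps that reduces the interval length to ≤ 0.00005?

16

Width after n steps is 2/2^n. Need 2^n ≥ 2/0.00005 = 40000.
2^15 = 32768 < 40000 ≤ 2^16 = 65536, so n = 16.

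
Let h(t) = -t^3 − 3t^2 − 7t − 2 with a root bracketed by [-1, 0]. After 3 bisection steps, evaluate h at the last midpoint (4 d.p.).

0.2559

t = -0.5 gives h = 0.875, positive; keep [-0.5, 0]
t = -0.25 gives h = -0.421875, negative; keep [-0.5, -0.25]
t = -0.375 gives h = 0.255859, positive; keep [-0.375, -0.25]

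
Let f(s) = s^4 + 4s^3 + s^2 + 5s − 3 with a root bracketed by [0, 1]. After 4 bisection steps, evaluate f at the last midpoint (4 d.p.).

-0.2495

midpoint 0.5: f = 0.3125 > 0 → [0, 0.5]
midpoint 0.25: f = -1.621094 < 0 → [0.25, 0.5]
midpoint 0.375: f = -0.753662 < 0 → [0.375, 0.5]
midpoint 0.4375: f = -0.2495 < 0 → [0.4375, 0.5]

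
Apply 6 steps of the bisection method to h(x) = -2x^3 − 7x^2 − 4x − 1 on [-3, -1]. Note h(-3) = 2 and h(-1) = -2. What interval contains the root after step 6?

[-2.875, -2.84375]

h(-2) = -5 < 0, so the root lies in [-3, -2]
h(-2.5) = -3.5 < 0, so the root lies in [-3, -2.5]
h(-2.75) = -1.34375 < 0, so the root lies in [-3, -2.75]
h(-2.875) = 0.168 > 0, so the root lies in [-2.875, -2.75]
h(-2.8125) = -0.6265 < 0, so the root lies in [-2.875, -2.8125]
h(-2.84375) = -0.2391 < 0, so the root lies in [-2.875, -2.84375]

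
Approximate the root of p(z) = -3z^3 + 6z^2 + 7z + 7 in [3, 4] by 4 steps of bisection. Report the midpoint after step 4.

3.0625

midpoint 3.5: p = -23.625 < 0 → [3, 3.5]
midpoint 3.25: p = -9.859375 < 0 → [3, 3.25]
midpoint 3.125: p = -4.083984 < 0 → [3, 3.125]
midpoint 3.0625: p = -1.4578 < 0 → [3, 3.0625]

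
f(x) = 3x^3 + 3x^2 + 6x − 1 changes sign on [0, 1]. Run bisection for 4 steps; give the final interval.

[0.125, 0.1875]

midpoint 0.5: f = 3.125 > 0 → [0, 0.5]
midpoint 0.25: f = 0.734375 > 0 → [0, 0.25]
midpoint 0.125: f = -0.197266 < 0 → [0.125, 0.25]
midpoint 0.1875: f = 0.2502 > 0 → [0.125, 0.1875]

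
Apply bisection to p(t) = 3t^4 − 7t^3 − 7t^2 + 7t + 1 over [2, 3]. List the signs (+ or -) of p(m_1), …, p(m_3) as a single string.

--+

m = 2.5, p(m) = -17.4375 (−); new bracket [2.5, 3]
m = 2.75, p(m) = -6.691406 (−); new bracket [2.75, 3]
m = 2.875, p(m) = 1.881592 (+); new bracket [2.75, 2.875]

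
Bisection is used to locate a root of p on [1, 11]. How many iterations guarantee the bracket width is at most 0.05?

Width after n steps is 10/2^n. Need 2^n ≥ 10/0.05 = 200.
2^7 = 128 < 200 ≤ 2^8 = 256, so n = 8.

8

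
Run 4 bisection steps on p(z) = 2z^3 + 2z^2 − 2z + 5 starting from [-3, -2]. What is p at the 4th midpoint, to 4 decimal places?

0.0854

z = -2.5 gives p = -8.75, negative; keep [-2.5, -2]
z = -2.25 gives p = -3.15625, negative; keep [-2.25, -2]
z = -2.125 gives p = -0.910156, negative; keep [-2.125, -2]
z = -2.0625 gives p = 0.0854, positive; keep [-2.125, -2.0625]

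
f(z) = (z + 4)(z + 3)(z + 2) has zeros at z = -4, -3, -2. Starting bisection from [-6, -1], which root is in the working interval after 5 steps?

-4

m = -3.5, f(m) = 0.375 (+); new bracket [-6, -3.5]
m = -4.75, f(m) = -3.609375 (−); new bracket [-4.75, -3.5]
m = -4.125, f(m) = -0.298828 (−); new bracket [-4.125, -3.5]
m = -3.8125, f(m) = 0.2761 (+); new bracket [-4.125, -3.8125]
m = -3.96875, f(m) = 0.0596 (+); new bracket [-4.125, -3.96875]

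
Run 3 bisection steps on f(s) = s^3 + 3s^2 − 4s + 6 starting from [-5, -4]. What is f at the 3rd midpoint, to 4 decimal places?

-2.8184

f(-4.5) = -6.375 < 0, so the root lies in [-4.5, -4]
f(-4.25) = 0.421875 > 0, so the root lies in [-4.5, -4.25]
f(-4.375) = -2.818359 < 0, so the root lies in [-4.375, -4.25]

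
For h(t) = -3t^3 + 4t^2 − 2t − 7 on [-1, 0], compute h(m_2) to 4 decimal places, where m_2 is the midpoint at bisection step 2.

t = -0.5 gives h = -4.625, negative; keep [-1, -0.5]
t = -0.75 gives h = -1.984375, negative; keep [-1, -0.75]

-1.9844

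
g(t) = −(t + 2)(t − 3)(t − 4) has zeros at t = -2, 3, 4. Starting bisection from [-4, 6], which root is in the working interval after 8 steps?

-2

t = 1 gives g = -18, negative; keep [-4, 1]
t = -1.5 gives g = -12.375, negative; keep [-4, -1.5]
t = -2.75 gives g = 29.109375, positive; keep [-2.75, -1.5]
t = -2.125 gives g = 3.9238, positive; keep [-2.125, -1.5]
t = -1.8125 gives g = -5.2449, negative; keep [-2.125, -1.8125]
t = -1.96875 gives g = -0.9268, negative; keep [-2.125, -1.96875]
t = -2.046875 gives g = 1.4305, positive; keep [-2.046875, -1.96875]
t = -2.0078125 gives g = 0.235, positive; keep [-2.0078125, -1.96875]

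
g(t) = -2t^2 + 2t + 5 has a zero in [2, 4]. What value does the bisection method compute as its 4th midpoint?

midpoint 3: g = -7 < 0 → [2, 3]
midpoint 2.5: g = -2.5 < 0 → [2, 2.5]
midpoint 2.25: g = -0.625 < 0 → [2, 2.25]
midpoint 2.125: g = 0.2188 > 0 → [2.125, 2.25]

2.125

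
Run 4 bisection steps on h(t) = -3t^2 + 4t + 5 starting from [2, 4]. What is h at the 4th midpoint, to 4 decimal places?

-0.0469

midpoint 3: h = -10 < 0 → [2, 3]
midpoint 2.5: h = -3.75 < 0 → [2, 2.5]
midpoint 2.25: h = -1.1875 < 0 → [2, 2.25]
midpoint 2.125: h = -0.0469 < 0 → [2, 2.125]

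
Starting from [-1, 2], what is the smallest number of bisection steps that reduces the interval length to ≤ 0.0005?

13

Width after n steps is 3/2^n. Need 2^n ≥ 3/0.0005 = 6000.
2^12 = 4096 < 6000 ≤ 2^13 = 8192, so n = 13.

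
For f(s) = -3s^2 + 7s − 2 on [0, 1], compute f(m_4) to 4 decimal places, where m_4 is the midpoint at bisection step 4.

f(0.5) = 0.75 > 0, so the root lies in [0, 0.5]
f(0.25) = -0.4375 < 0, so the root lies in [0.25, 0.5]
f(0.375) = 0.203125 > 0, so the root lies in [0.25, 0.375]
f(0.3125) = -0.1055 < 0, so the root lies in [0.3125, 0.375]

-0.1055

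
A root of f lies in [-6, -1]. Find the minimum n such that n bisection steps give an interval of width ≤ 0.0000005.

24

Width after n steps is 5/2^n. Need 2^n ≥ 5/0.0000005 = 10000000.
2^23 = 8388608 < 10000000 ≤ 2^24 = 16777216, so n = 24.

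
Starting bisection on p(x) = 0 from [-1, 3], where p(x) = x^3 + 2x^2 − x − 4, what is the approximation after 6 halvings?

midpoint 1: p = -2 < 0 → [1, 3]
midpoint 2: p = 10 > 0 → [1, 2]
midpoint 1.5: p = 2.375 > 0 → [1, 1.5]
midpoint 1.25: p = -0.1719 < 0 → [1.25, 1.5]
midpoint 1.375: p = 1.0059 > 0 → [1.25, 1.375]
midpoint 1.3125: p = 0.3938 > 0 → [1.25, 1.3125]

1.3125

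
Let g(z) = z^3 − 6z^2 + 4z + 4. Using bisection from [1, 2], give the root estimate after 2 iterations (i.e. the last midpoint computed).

z = 1.5 gives g = -0.125, negative; keep [1, 1.5]
z = 1.25 gives g = 1.578125, positive; keep [1.25, 1.5]

1.25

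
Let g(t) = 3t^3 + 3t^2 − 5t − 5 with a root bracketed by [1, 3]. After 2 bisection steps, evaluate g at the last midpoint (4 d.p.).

4.3750

m = 2, g(m) = 21 (+); new bracket [1, 2]
m = 1.5, g(m) = 4.375 (+); new bracket [1, 1.5]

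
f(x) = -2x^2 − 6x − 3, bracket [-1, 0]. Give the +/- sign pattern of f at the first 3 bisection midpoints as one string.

x = -0.5 gives f = -0.5, negative; keep [-1, -0.5]
x = -0.75 gives f = 0.375, positive; keep [-0.75, -0.5]
x = -0.625 gives f = -0.03125, negative; keep [-0.75, -0.625]

-+-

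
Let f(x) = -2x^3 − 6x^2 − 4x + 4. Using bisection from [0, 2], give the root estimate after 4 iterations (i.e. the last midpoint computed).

0.625

m = 1, f(m) = -8 (−); new bracket [0, 1]
m = 0.5, f(m) = 0.25 (+); new bracket [0.5, 1]
m = 0.75, f(m) = -3.21875 (−); new bracket [0.5, 0.75]
m = 0.625, f(m) = -1.332 (−); new bracket [0.5, 0.625]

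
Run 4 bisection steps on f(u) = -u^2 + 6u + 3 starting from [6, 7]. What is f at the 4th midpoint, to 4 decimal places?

0.1836

f(6.5) = -0.25 < 0, so the root lies in [6, 6.5]
f(6.25) = 1.4375 > 0, so the root lies in [6.25, 6.5]
f(6.375) = 0.609375 > 0, so the root lies in [6.375, 6.5]
f(6.4375) = 0.1836 > 0, so the root lies in [6.4375, 6.5]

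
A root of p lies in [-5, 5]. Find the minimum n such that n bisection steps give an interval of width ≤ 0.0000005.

Width after n steps is 10/2^n. Need 2^n ≥ 10/0.0000005 = 20000000.
2^24 = 16777216 < 20000000 ≤ 2^25 = 33554432, so n = 25.

25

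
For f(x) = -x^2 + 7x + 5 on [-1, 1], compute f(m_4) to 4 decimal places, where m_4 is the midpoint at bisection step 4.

midpoint 0: f = 5 > 0 → [-1, 0]
midpoint -0.5: f = 1.25 > 0 → [-1, -0.5]
midpoint -0.75: f = -0.8125 < 0 → [-0.75, -0.5]
midpoint -0.625: f = 0.2344 > 0 → [-0.75, -0.625]

0.2344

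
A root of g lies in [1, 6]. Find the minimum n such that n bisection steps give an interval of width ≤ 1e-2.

9

Width after n steps is 5/2^n. Need 2^n ≥ 5/1e-2 = 500.
2^8 = 256 < 500 ≤ 2^9 = 512, so n = 9.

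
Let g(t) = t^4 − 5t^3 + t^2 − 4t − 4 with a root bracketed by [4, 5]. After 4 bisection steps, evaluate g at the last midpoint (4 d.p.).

-6.8943

midpoint 4.5: g = -47.3125 < 0 → [4.5, 5]
midpoint 4.75: g = -27.230469 < 0 → [4.75, 5]
midpoint 4.875: g = -14.216553 < 0 → [4.875, 5]
midpoint 4.9375: g = -6.8943 < 0 → [4.9375, 5]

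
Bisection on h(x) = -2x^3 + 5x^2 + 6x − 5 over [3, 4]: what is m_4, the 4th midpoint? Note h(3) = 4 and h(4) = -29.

x = 3.5 gives h = -8.5, negative; keep [3, 3.5]
x = 3.25 gives h = -1.34375, negative; keep [3, 3.25]
x = 3.125 gives h = 1.542969, positive; keep [3.125, 3.25]
x = 3.1875 gives h = 0.1548, positive; keep [3.1875, 3.25]

3.1875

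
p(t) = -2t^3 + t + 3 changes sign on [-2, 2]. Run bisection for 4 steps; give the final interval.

[1.25, 1.5]

t = 0 gives p = 3, positive; keep [0, 2]
t = 1 gives p = 2, positive; keep [1, 2]
t = 1.5 gives p = -2.25, negative; keep [1, 1.5]
t = 1.25 gives p = 0.3438, positive; keep [1.25, 1.5]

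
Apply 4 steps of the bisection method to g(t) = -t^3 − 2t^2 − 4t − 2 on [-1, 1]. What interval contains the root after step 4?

midpoint 0: g = -2 < 0 → [-1, 0]
midpoint -0.5: g = -0.375 < 0 → [-1, -0.5]
midpoint -0.75: g = 0.296875 > 0 → [-0.75, -0.5]
midpoint -0.625: g = -0.0371 < 0 → [-0.75, -0.625]

[-0.75, -0.625]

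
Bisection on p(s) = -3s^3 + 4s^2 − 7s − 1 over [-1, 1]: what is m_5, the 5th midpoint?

-0.1875

p(0) = -1 < 0, so the root lies in [-1, 0]
p(-0.5) = 3.875 > 0, so the root lies in [-0.5, 0]
p(-0.25) = 1.046875 > 0, so the root lies in [-0.25, 0]
p(-0.125) = -0.0566 < 0, so the root lies in [-0.25, -0.125]
p(-0.1875) = 0.4729 > 0, so the root lies in [-0.1875, -0.125]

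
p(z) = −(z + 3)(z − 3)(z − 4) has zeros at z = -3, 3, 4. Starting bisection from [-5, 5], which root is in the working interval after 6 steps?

-3

p(0) = -36 < 0, so the root lies in [-5, 0]
p(-2.5) = -17.875 < 0, so the root lies in [-5, -2.5]
p(-3.75) = 39.234375 > 0, so the root lies in [-3.75, -2.5]
p(-3.125) = 5.4551 > 0, so the root lies in [-3.125, -2.5]
p(-2.8125) = -7.4246 < 0, so the root lies in [-3.125, -2.8125]
p(-2.96875) = -1.2998 < 0, so the root lies in [-3.125, -2.96875]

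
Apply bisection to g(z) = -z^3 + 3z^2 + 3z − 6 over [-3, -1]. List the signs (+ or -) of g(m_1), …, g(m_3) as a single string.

+-+

midpoint -2: g = 8 > 0 → [-2, -1]
midpoint -1.5: g = -0.375 < 0 → [-2, -1.5]
midpoint -1.75: g = 3.296875 > 0 → [-1.75, -1.5]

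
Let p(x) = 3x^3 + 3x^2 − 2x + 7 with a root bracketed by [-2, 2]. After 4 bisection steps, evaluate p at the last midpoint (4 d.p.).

m = 0, p(m) = 7 (+); new bracket [-2, 0]
m = -1, p(m) = 9 (+); new bracket [-2, -1]
m = -1.5, p(m) = 6.625 (+); new bracket [-2, -1.5]
m = -1.75, p(m) = 3.6094 (+); new bracket [-2, -1.75]

3.6094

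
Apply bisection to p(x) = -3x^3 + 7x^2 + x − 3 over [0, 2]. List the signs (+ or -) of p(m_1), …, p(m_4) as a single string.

+-+-

p(1) = 2 > 0, so the root lies in [0, 1]
p(0.5) = -1.125 < 0, so the root lies in [0.5, 1]
p(0.75) = 0.421875 > 0, so the root lies in [0.5, 0.75]
p(0.625) = -0.373 < 0, so the root lies in [0.625, 0.75]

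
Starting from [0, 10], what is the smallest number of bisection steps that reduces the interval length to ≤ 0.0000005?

Width after n steps is 10/2^n. Need 2^n ≥ 10/0.0000005 = 20000000.
2^24 = 16777216 < 20000000 ≤ 2^25 = 33554432, so n = 25.

25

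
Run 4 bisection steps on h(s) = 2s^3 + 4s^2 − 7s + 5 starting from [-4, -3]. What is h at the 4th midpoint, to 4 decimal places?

-0.6157

h(-3.5) = -7.25 < 0, so the root lies in [-3.5, -3]
h(-3.25) = 1.34375 > 0, so the root lies in [-3.5, -3.25]
h(-3.375) = -2.699219 < 0, so the root lies in [-3.375, -3.25]
h(-3.3125) = -0.6157 < 0, so the root lies in [-3.3125, -3.25]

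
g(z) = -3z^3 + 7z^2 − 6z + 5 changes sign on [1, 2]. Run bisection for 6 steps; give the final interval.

z = 1.5 gives g = 1.625, positive; keep [1.5, 2]
z = 1.75 gives g = -0.140625, negative; keep [1.5, 1.75]
z = 1.625 gives g = 0.861328, positive; keep [1.625, 1.75]
z = 1.6875 gives g = 0.3923, positive; keep [1.6875, 1.75]
z = 1.71875 gives g = 0.1341, positive; keep [1.71875, 1.75]
z = 1.734375 gives g = -0.0011, negative; keep [1.71875, 1.734375]

[1.71875, 1.734375]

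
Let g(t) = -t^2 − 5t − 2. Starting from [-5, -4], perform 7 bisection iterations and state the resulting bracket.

[-4.5625, -4.5546875]

m = -4.5, g(m) = 0.25 (+); new bracket [-5, -4.5]
m = -4.75, g(m) = -0.8125 (−); new bracket [-4.75, -4.5]
m = -4.625, g(m) = -0.265625 (−); new bracket [-4.625, -4.5]
m = -4.5625, g(m) = -0.0039 (−); new bracket [-4.5625, -4.5]
m = -4.53125, g(m) = 0.124 (+); new bracket [-4.5625, -4.53125]
m = -4.546875, g(m) = 0.0603 (+); new bracket [-4.5625, -4.546875]
m = -4.5546875, g(m) = 0.0283 (+); new bracket [-4.5625, -4.5546875]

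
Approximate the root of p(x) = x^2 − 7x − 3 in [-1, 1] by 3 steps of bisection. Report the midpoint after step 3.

midpoint 0: p = -3 < 0 → [-1, 0]
midpoint -0.5: p = 0.75 > 0 → [-0.5, 0]
midpoint -0.25: p = -1.1875 < 0 → [-0.5, -0.25]

-0.25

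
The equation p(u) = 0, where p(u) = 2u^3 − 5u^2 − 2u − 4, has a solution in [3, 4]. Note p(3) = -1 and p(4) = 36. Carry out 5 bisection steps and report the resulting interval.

[3.03125, 3.0625]

u = 3.5 gives p = 13.5, positive; keep [3, 3.5]
u = 3.25 gives p = 5.34375, positive; keep [3, 3.25]
u = 3.125 gives p = 1.957031, positive; keep [3, 3.125]
u = 3.0625 gives p = 0.4263, positive; keep [3, 3.0625]
u = 3.03125 gives p = -0.2997, negative; keep [3.03125, 3.0625]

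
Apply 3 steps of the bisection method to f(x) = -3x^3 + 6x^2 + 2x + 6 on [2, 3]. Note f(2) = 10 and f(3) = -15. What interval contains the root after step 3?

f(2.5) = 1.625 > 0, so the root lies in [2.5, 3]
f(2.75) = -5.515625 < 0, so the root lies in [2.5, 2.75]
f(2.625) = -1.669922 < 0, so the root lies in [2.5, 2.625]

[2.5, 2.625]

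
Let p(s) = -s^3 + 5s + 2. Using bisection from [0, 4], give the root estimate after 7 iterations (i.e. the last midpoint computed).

2.40625

s = 2 gives p = 4, positive; keep [2, 4]
s = 3 gives p = -10, negative; keep [2, 3]
s = 2.5 gives p = -1.125, negative; keep [2, 2.5]
s = 2.25 gives p = 1.8594, positive; keep [2.25, 2.5]
s = 2.375 gives p = 0.4785, positive; keep [2.375, 2.5]
s = 2.4375 gives p = -0.2947, negative; keep [2.375, 2.4375]
s = 2.40625 gives p = 0.099, positive; keep [2.40625, 2.4375]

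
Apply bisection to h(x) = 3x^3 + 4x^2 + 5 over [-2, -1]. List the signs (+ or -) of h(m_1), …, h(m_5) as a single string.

++-+-

h(-1.5) = 3.875 > 0, so the root lies in [-2, -1.5]
h(-1.75) = 1.171875 > 0, so the root lies in [-2, -1.75]
h(-1.875) = -0.712891 < 0, so the root lies in [-1.875, -1.75]
h(-1.8125) = 0.2776 > 0, so the root lies in [-1.875, -1.8125]
h(-1.84375) = -0.2054 < 0, so the root lies in [-1.84375, -1.8125]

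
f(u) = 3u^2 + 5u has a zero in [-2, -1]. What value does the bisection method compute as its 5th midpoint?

-1.65625

u = -1.5 gives f = -0.75, negative; keep [-2, -1.5]
u = -1.75 gives f = 0.4375, positive; keep [-1.75, -1.5]
u = -1.625 gives f = -0.203125, negative; keep [-1.75, -1.625]
u = -1.6875 gives f = 0.1055, positive; keep [-1.6875, -1.625]
u = -1.65625 gives f = -0.0518, negative; keep [-1.6875, -1.65625]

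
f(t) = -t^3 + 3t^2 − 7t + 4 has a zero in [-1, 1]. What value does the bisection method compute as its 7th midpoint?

0.765625

m = 0, f(m) = 4 (+); new bracket [0, 1]
m = 0.5, f(m) = 1.125 (+); new bracket [0.5, 1]
m = 0.75, f(m) = 0.015625 (+); new bracket [0.75, 1]
m = 0.875, f(m) = -0.498 (−); new bracket [0.75, 0.875]
m = 0.8125, f(m) = -0.2434 (−); new bracket [0.75, 0.8125]
m = 0.78125, f(m) = -0.1145 (−); new bracket [0.75, 0.78125]
m = 0.765625, f(m) = -0.0496 (−); new bracket [0.75, 0.765625]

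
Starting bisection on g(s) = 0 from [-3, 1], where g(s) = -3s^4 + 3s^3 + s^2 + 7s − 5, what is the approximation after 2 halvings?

midpoint -1: g = -17 < 0 → [-1, 1]
midpoint 0: g = -5 < 0 → [0, 1]

0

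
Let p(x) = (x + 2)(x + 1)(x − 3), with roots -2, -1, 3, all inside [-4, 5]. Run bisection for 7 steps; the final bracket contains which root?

3

x = 0.5 gives p = -9.375, negative; keep [0.5, 5]
x = 2.75 gives p = -4.453125, negative; keep [2.75, 5]
x = 3.875 gives p = 25.060547, positive; keep [2.75, 3.875]
x = 3.3125 gives p = 7.1594, positive; keep [2.75, 3.3125]
x = 3.03125 gives p = 0.6338, positive; keep [2.75, 3.03125]
x = 2.890625 gives p = -2.0811, negative; keep [2.890625, 3.03125]
x = 2.9609375 gives p = -0.7676, negative; keep [2.9609375, 3.03125]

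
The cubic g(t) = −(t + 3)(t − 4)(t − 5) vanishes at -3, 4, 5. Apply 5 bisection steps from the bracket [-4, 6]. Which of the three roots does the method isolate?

-3

midpoint 1: g = -48 < 0 → [-4, 1]
midpoint -1.5: g = -53.625 < 0 → [-4, -1.5]
midpoint -2.75: g = -13.078125 < 0 → [-4, -2.75]
midpoint -3.375: g = 23.1621 > 0 → [-3.375, -2.75]
midpoint -3.0625: g = 3.5588 > 0 → [-3.0625, -2.75]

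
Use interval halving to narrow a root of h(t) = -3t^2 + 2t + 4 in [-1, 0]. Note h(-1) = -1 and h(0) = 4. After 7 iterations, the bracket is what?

h(-0.5) = 2.25 > 0, so the root lies in [-1, -0.5]
h(-0.75) = 0.8125 > 0, so the root lies in [-1, -0.75]
h(-0.875) = -0.046875 < 0, so the root lies in [-0.875, -0.75]
h(-0.8125) = 0.3945 > 0, so the root lies in [-0.875, -0.8125]
h(-0.84375) = 0.1768 > 0, so the root lies in [-0.875, -0.84375]
h(-0.859375) = 0.0657 > 0, so the root lies in [-0.875, -0.859375]
h(-0.8671875) = 0.0096 > 0, so the root lies in [-0.875, -0.8671875]

[-0.875, -0.8671875]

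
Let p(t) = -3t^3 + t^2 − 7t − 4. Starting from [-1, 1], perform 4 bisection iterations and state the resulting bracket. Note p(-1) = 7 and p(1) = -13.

[-0.5, -0.375]

midpoint 0: p = -4 < 0 → [-1, 0]
midpoint -0.5: p = 0.125 > 0 → [-0.5, 0]
midpoint -0.25: p = -2.140625 < 0 → [-0.5, -0.25]
midpoint -0.375: p = -1.0762 < 0 → [-0.5, -0.375]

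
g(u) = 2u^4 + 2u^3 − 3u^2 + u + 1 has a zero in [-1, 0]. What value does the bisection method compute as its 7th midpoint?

-0.4140625

u = -0.5 gives g = -0.375, negative; keep [-0.5, 0]
u = -0.25 gives g = 0.539062, positive; keep [-0.5, -0.25]
u = -0.375 gives g = 0.137207, positive; keep [-0.5, -0.375]
u = -0.4375 gives g = -0.1059, negative; keep [-0.4375, -0.375]
u = -0.40625 gives g = 0.019, positive; keep [-0.4375, -0.40625]
u = -0.421875 gives g = -0.0426, negative; keep [-0.421875, -0.40625]
u = -0.4140625 gives g = -0.0116, negative; keep [-0.4140625, -0.40625]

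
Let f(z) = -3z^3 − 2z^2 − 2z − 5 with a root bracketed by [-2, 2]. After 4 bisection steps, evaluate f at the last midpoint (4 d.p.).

m = 0, f(m) = -5 (−); new bracket [-2, 0]
m = -1, f(m) = -2 (−); new bracket [-2, -1]
m = -1.5, f(m) = 3.625 (+); new bracket [-1.5, -1]
m = -1.25, f(m) = 0.2344 (+); new bracket [-1.25, -1]

0.2344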